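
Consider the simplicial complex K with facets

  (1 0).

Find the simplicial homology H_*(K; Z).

H_0 = Z,  H_1 = 0.

K has 2 vertices, 1 edge.
rank ∂_0 = 0, rank ∂_1 = 1 ⇒ b_0 = 2 − 0 − 1 = 1; all invariant factors of ∂_1 are 1 so no torsion. So H_0 = Z.
rank ∂_1 = 1, rank ∂_2 = 0 ⇒ b_1 = 1 − 1 − 0 = 0. So H_1 = 0.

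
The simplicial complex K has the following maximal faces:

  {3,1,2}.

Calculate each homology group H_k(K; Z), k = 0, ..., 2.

H_0 = Z,  H_1 = 0,  H_2 = 0.

Take the total order 1 < 2 < 3 on the vertex set. Then K (dimension 2) consists of the simplices:

  0-simplices (3): [1], [2], [3]
  1-simplices (3): [1,2], [1,3], [2,3]
  2-simplices (1): [1,2,3]

giving chain groups C_0 ≅ Z^3, C_1 ≅ Z^3, C_2 ≅ Z^1.

Boundary ∂_1: C_1 → C_0 maps an edge to its endpoints' difference, ∂[p,q] = q − p.
This gives a 3×3 integer matrix of rank 2; reducing to Smith normal form yields diagonal entries (1,1).

∂_2: C_2 → C_1 maps a triangle to the signed sum of its edges. For instance
  ∂[1,2,3] = [2,3] − [1,3] + [1,2].
This gives a 3×1 integer matrix of rank 1; reducing to Smith normal form yields diagonal entries (1).

From H_k ≅ ker(∂_k) / im(∂_{k+1}) we obtain:

  H_0: rank C_0 − rank ∂_1 = 3 − 2 = 1, and the invariant factors of ∂_1 are all 1, so H_0 = Z.
  H_1: rank ker ∂_1 − rank ∂_2 = (3 − 2) − 1 = 0, and the invariant factors of ∂_2 are all 1, so H_1 = 0.
  H_2: rank ker ∂_2 − rank ∂_3 = (1 − 1) − 0 = 0, and there is no ∂_3, so H_2 = 0.

As a check, the Euler characteristic is 3 − 3 + 1 = 1, which agrees with 1 − 0 + 0 = 1.
(K is a triangulation of the 2-simplex.)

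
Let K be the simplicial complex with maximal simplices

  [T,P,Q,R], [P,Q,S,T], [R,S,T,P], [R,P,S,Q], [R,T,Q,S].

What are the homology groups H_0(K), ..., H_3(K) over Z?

We work with the vertex ordering P < Q < R < S < T. The simplices of K, each written with vertices in increasing order, are:

  0-simplices (5): P, Q, R, S, T
  1-simplices (10): PQ, PR, PS, PT, QR, QS, QT, RS, RT, ST
  2-simplices (10): PQR, PQS, PQT, PRS, PRT, PST, QRS, QRT, QST, RST
  3-simplices (5): PQRS, PQRT, PQST, PRST, QRST

Hence C_0 ≅ Z^5, C_1 ≅ Z^10, C_2 ≅ Z^10, C_3 ≅ Z^5.

Boundary ∂_1: C_1 → C_0 sends each edge [p,q] (with p < q) to q − p.
The 5×10 boundary matrix has rank 4 and Smith normal form diag(1,1,1,1).

Boundary ∂_2: C_2 → C_1 sends each 2-simplex [p,q,r] to [q,r] − [p,r] + [p,q]. For instance
  ∂PQT = QT − PT + PQ,
  ∂PRS = RS − PS + PR.
The resulting 10×10 matrix has rank 6, and its Smith normal form has invariant factors (1,1,1,1,1,1).

Boundary ∂_3: C_3 → C_2 sends each 3-simplex σ to the alternating sum Σ_i (−1)^i (σ with its i-th vertex removed). For instance
  ∂QRST = RST − QST + QRT − QRS,
  ∂PQST = QST − PST + PQT − PQS.
The resulting 10×5 matrix has rank 4, and its Smith normal form has invariant factors (1,1,1,1).

From H_k ≅ ker(∂_k) / im(∂_{k+1}) we obtain:

  H_0: rank C_0 − rank ∂_1 = 5 − 4 = 1, and the invariant factors of ∂_1 are all 1, so H_0 = Z.
  H_1: rank ker ∂_1 − rank ∂_2 = (10 − 4) − 6 = 0, and the invariant factors of ∂_2 are all 1, so H_1 = 0.
  H_2: rank ker ∂_2 − rank ∂_3 = (10 − 6) − 4 = 0, and the invariant factors of ∂_3 are all 1, so H_2 = 0.
  H_3: rank ker ∂_3 − rank ∂_4 = (5 − 4) − 0 = 1, and there is no ∂_4, so H_3 = Z.

As a check, the Euler characteristic is 5 − 10 + 10 − 5 = 0, which agrees with 1 − 0 + 0 − 1 = 0.
(K is a triangulation of the 3-sphere S^3.)

H_0 ≅ Z,  H_1 = 0,  H_2 = 0,  H_3 ≅ Z.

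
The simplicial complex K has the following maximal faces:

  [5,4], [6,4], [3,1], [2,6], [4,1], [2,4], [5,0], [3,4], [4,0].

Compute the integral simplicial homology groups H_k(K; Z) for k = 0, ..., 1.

Take the total order 0 < 1 < 2 < 3 < 4 < 5 < 6 on the vertex set. Then K (dimension 1) consists of the simplices:

  0-simplices (7): [0], [1], [2], [3], [4], [5], [6]
  1-simplices (9): [0,4], [0,5], [1,3], [1,4], [2,4], [2,6], [3,4], [4,5], [4,6]

Hence C_0 ≅ Z^7, C_1 ≅ Z^9.

Boundary ∂_1: C_1 → C_0 sends each edge [p,q] (with p < q) to q − p.
The 7×9 boundary matrix has rank 6 and Smith normal form diag(1,1,1,1,1,1).

Computing H_k = (kernel of ∂_k) / (image of ∂_{k+1}):

  H_0: rank C_0 − rank ∂_1 = 7 − 6 = 1, and the invariant factors of ∂_1 are all 1, so H_0 = Z.
  H_1: rank ker ∂_1 − rank ∂_2 = (9 − 6) − 0 = 3, and there is no ∂_2, so H_1 = Z^3.

As a check, the Euler characteristic is 7 − 9 = -2, which agrees with 1 − 3 = -2.

H_0 ≅ Z,  H_1 ≅ Z^3.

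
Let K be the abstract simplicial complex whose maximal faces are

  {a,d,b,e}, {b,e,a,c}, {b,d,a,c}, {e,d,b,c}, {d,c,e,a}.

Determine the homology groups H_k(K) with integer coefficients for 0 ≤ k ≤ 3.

H_0 ≅ Z,  H_1 = 0,  H_2 = 0,  H_3 ≅ Z.

Fix the vertex order a < b < c < d < e and write every simplex with vertices in increasing order. Then dim K = 3 and the simplices of K are:

  0-simplices (5): a, b, c, d, e
  1-simplices (10): ab, ac, ad, ae, bc, bd, be, cd, ce, de
  2-simplices (10): abc, abd, abe, acd, ace, ade, bcd, bce, bde, cde
  3-simplices (5): abcd, abce, abde, acde, bcde

giving chain groups C_0 ≅ Z^5, C_1 ≅ Z^10, C_2 ≅ Z^10, C_3 ≅ Z^5.

The boundary map ∂_1: C_1 → C_0 sends each edge [p,q] (with p < q) to q − p. For instance
  ∂bc = c − b.
The 5×10 boundary matrix has rank 4 and Smith normal form diag(1,1,1,1).

Boundary ∂_2: C_2 → C_1 sends each 2-simplex [p,q,r] to [q,r] − [p,r] + [p,q]. For instance
  ∂abe = be − ae + ab,
  ∂bde = de − be + bd.
The 10×10 boundary matrix has rank 6 and Smith normal form diag(1,1,1,1,1,1).

∂_3: C_3 → C_2 sends each 3-simplex σ to the alternating sum Σ_i (−1)^i (σ with its i-th vertex removed). For instance
  ∂abde = bde − ade + abe − abd,
  ∂acde = cde − ade + ace − acd.
As a 10×5 matrix over Z this has rank 4, with invariant factors (1,1,1,1).

Reading off H_k = ker ∂_k / im ∂_{k+1}:

  H_0: rank C_0 − rank ∂_1 = 5 − 4 = 1, and the invariant factors of ∂_1 are all 1, so H_0 ≅ Z.
  H_1: rank ker ∂_1 − rank ∂_2 = (10 − 4) − 6 = 0, and the invariant factors of ∂_2 are all 1, so H_1 ≅ 0.
  H_2: rank ker ∂_2 − rank ∂_3 = (10 − 6) − 4 = 0, and the invariant factors of ∂_3 are all 1, so H_2 ≅ 0.
  H_3: rank ker ∂_3 − rank ∂_4 = (5 − 4) − 0 = 1, and there is no ∂_4, so H_3 ≅ Z.

As a check, the Euler characteristic is 5 − 10 + 10 − 5 = 0, which agrees with 1 − 0 + 0 − 1 = 0.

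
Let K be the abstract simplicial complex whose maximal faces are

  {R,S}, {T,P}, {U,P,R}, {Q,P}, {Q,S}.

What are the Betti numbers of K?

Order the vertices as P < Q < R < S < T < U. Listing each simplex with vertices in this order, K has dimension 2 with simplices:

  0-simplices (6): P, Q, R, S, T, U
  1-simplices (7): PQ, PR, PT, PU, QS, RS, RU
  2-simplices (1): PRU

Hence C_0 ≅ Z^6, C_1 ≅ Z^7, C_2 ≅ Z^1.

Boundary ∂_1: C_1 → C_0 is given by ∂[p,q] = [q] − [p].
The 6×7 boundary matrix has rank 5 and Smith normal form diag(1,1,1,1,1).

The boundary map ∂_2: C_2 → C_1 maps a triangle to the signed sum of its edges. For instance
  ∂PRU = RU − PU + PR.
The resulting 7×1 matrix has rank 1, and its Smith normal form has invariant factors (1).

Computing H_k = (kernel of ∂_k) / (image of ∂_{k+1}):

  H_0: rank C_0 − rank ∂_1 = 6 − 5 = 1, and the invariant factors of ∂_1 are all 1, so H_0 ≅ Z.
  H_1: rank ker ∂_1 − rank ∂_2 = (7 − 5) − 1 = 1, and the invariant factors of ∂_2 are all 1, so H_1 ≅ Z.
  H_2: rank ker ∂_2 − rank ∂_3 = (1 − 1) − 0 = 0, and there is no ∂_3, so H_2 ≅ 0.

Hence the Betti numbers are b_0 = 1, b_1 = 1, b_2 = 0.

b_0 = 1, b_1 = 1, b_2 = 0.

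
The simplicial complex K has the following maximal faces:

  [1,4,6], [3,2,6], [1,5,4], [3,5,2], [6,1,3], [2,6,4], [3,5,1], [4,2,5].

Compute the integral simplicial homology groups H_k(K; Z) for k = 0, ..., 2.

H_0 = Z,  H_1 = 0,  H_2 = Z.

K has 6 vertices, 12 edges, 8 triangles.
rank ∂_0 = 0, rank ∂_1 = 5 ⇒ b_0 = 6 − 0 − 5 = 1; all invariant factors of ∂_1 are 1 so no torsion. So H_0 = Z.
rank ∂_1 = 5, rank ∂_2 = 7 ⇒ b_1 = 12 − 5 − 7 = 0; all invariant factors of ∂_2 are 1 so no torsion. So H_1 = 0.
rank ∂_2 = 7, rank ∂_3 = 0 ⇒ b_2 = 8 − 7 − 0 = 1. So H_2 = Z.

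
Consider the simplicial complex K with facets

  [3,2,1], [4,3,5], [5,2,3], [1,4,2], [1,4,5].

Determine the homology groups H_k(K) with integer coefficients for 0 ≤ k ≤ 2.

H_0 ≅ Z,  H_1 ≅ Z,  H_2 = 0.

Take the total order 1 < 2 < 3 < 4 < 5 on the vertex set. Then K (dimension 2) consists of the simplices:

  0-simplices (5): [1], [2], [3], [4], [5]
  1-simplices (10): [1,2], [1,3], [1,4], [1,5], [2,3], [2,4], [2,5], [3,4], [3,5], [4,5]
  2-simplices (5): [1,2,3], [1,2,4], [1,4,5], [2,3,5], [3,4,5]

giving chain groups C_0 ≅ Z^5, C_1 ≅ Z^10, C_2 ≅ Z^5.

∂_1: C_1 → C_0 maps an edge to its endpoints' difference, ∂[p,q] = q − p. For instance
  ∂[2,4] = [4] − [2].
The resulting 5×10 matrix has rank 4, and its Smith normal form has invariant factors (1,1,1,1).

Boundary ∂_2: C_2 → C_1 sends each 2-simplex [p,q,r] to [q,r] − [p,r] + [p,q]. For instance
  ∂[2,3,5] = [3,5] − [2,5] + [2,3],
  ∂[3,4,5] = [4,5] − [3,5] + [3,4].
This gives a 10×5 integer matrix of rank 5; reducing to Smith normal form yields diagonal entries (1,1,1,1,1).

Reading off H_k = ker ∂_k / im ∂_{k+1}:

  H_0: rank C_0 − rank ∂_1 = 5 − 4 = 1, and the invariant factors of ∂_1 are all 1, so H_0 ≅ Z.
  H_1: rank ker ∂_1 − rank ∂_2 = (10 − 4) − 5 = 1, and the invariant factors of ∂_2 are all 1, so H_1 ≅ Z.
  H_2: rank ker ∂_2 − rank ∂_3 = (5 − 5) − 0 = 0, and there is no ∂_3, so H_2 ≅ 0.

(K is a triangulation of the Möbius band.)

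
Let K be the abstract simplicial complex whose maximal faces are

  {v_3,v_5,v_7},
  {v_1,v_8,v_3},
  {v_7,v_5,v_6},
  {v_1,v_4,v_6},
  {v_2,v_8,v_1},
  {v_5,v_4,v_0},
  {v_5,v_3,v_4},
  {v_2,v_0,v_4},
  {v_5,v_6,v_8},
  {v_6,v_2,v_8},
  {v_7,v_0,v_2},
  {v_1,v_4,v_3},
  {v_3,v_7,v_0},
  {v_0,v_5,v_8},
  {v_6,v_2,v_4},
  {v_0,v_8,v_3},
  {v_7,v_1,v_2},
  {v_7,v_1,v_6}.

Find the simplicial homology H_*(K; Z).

H_0 ≅ Z,  H_1 ≅ Z ⊕ Z/2,  H_2 = 0.

We work with the vertex ordering v_0 < v_1 < v_2 < v_3 < v_4 < v_5 < v_6 < v_7 < v_8. The simplices of K, each written with vertices in increasing order, are:

  0-simplices (9): [v_0], [v_1], [v_2], [v_3], [v_4], [v_5], [v_6], [v_7], [v_8]
  1-simplices (27): (27 of them)
  2-simplices (18): (18 of them)

so the chain groups are C_0 ≅ Z^9, C_1 ≅ Z^27, C_2 ≅ Z^18.

Boundary ∂_1: C_1 → C_0 maps an edge to its endpoints' difference, ∂[p,q] = q − p.
The resulting 9×27 matrix has rank 8, and its Smith normal form has invariant factors (1,1,1,1,1,1,1,1).

Boundary ∂_2: C_2 → C_1 sends each 2-simplex [p,q,r] to [q,r] − [p,r] + [p,q]. For instance
  ∂[v_0,v_2,v_7] = [v_2,v_7] − [v_0,v_7] + [v_0,v_2],
  ∂[v_1,v_4,v_6] = [v_4,v_6] − [v_1,v_6] + [v_1,v_4].
This gives a 27×18 integer matrix of rank 18; reducing to Smith normal form yields diagonal entries (1,1,1,1,1,1,1,1,1,1,1,1,1,1,1,1,1,2).

Computing H_k = (kernel of ∂_k) / (image of ∂_{k+1}):

  H_0: rank C_0 − rank ∂_1 = 9 − 8 = 1, and the invariant factors of ∂_1 are all 1, so H_0 = Z.
  H_1: rank ker ∂_1 − rank ∂_2 = (27 − 8) − 18 = 1, and ∂_2 has invariant factor 2 > 1, so H_1 = Z ⊕ Z/2.
  H_2: rank ker ∂_2 − rank ∂_3 = (18 − 18) − 0 = 0, and there is no ∂_3, so H_2 = 0.

(K is a triangulation of the Klein bottle.)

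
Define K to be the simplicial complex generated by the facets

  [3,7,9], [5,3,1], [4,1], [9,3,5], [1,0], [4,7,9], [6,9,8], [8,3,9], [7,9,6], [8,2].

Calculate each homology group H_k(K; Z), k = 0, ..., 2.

H_0 = Z,  H_1 = Z,  H_2 = 0.

Fix the vertex order 0 < 1 < 2 < 3 < 4 < 5 < 6 < 7 < 8 < 9 and write every simplex with vertices in increasing order. Then dim K = 2 and the simplices of K are:

  0-simplices (10): [0], [1], [2], [3], [4], [5], [6], [7], [8], [9]
  1-simplices (17): [0,1], [1,3], [1,4], [1,5], [2,8], [3,5], [3,7], [3,8], [3,9], [4,7], [4,9], [5,9], [6,7], [6,8], [6,9], [7,9], [8,9]
  2-simplices (7): [1,3,5], [3,5,9], [3,7,9], [3,8,9], [4,7,9], [6,7,9], [6,8,9]

so the chain groups are C_0 ≅ Z^10, C_1 ≅ Z^17, C_2 ≅ Z^7.

Boundary ∂_1: C_1 → C_0 is given by ∂[p,q] = [q] − [p].
The resulting 10×17 matrix has rank 9, and its Smith normal form has invariant factors (1,1,1,1,1,1,1,1,1).

Boundary ∂_2: C_2 → C_1 acts by ∂[p,q,r] = [q,r] − [p,r] + [p,q]. For instance
  ∂[3,8,9] = [8,9] − [3,9] + [3,8],
  ∂[6,8,9] = [8,9] − [6,9] + [6,8].
This gives a 17×7 integer matrix of rank 7; reducing to Smith normal form yields diagonal entries (1,1,1,1,1,1,1).

Computing H_k = (kernel of ∂_k) / (image of ∂_{k+1}):

  H_0: rank C_0 − rank ∂_1 = 10 − 9 = 1, and the invariant factors of ∂_1 are all 1, so H_0 ≅ Z.
  H_1: rank ker ∂_1 − rank ∂_2 = (17 − 9) − 7 = 1, and the invariant factors of ∂_2 are all 1, so H_1 ≅ Z.
  H_2: rank ker ∂_2 − rank ∂_3 = (7 − 7) − 0 = 0, and there is no ∂_3, so H_2 ≅ 0.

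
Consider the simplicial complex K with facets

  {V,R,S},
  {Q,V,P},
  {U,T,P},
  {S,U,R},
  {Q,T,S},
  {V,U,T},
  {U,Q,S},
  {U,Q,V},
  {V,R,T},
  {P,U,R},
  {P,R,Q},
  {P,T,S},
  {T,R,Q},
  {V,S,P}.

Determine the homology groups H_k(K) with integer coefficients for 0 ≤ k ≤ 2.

H_0 ≅ Z,  H_1 ≅ Z^2,  H_2 ≅ Z.

K has 7 vertices, 21 edges, 14 triangles.
rank ∂_0 = 0, rank ∂_1 = 6 ⇒ b_0 = 7 − 0 − 6 = 1; all invariant factors of ∂_1 are 1 so no torsion. So H_0 ≅ Z.
rank ∂_1 = 6, rank ∂_2 = 13 ⇒ b_1 = 21 − 6 − 13 = 2; all invariant factors of ∂_2 are 1 so no torsion. So H_1 ≅ Z^2.
rank ∂_2 = 13, rank ∂_3 = 0 ⇒ b_2 = 14 − 13 − 0 = 1. So H_2 ≅ Z.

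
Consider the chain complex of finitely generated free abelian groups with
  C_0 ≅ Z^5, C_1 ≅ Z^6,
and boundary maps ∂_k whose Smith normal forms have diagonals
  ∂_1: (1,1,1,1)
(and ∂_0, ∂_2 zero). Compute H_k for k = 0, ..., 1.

H_0: b_0 = 5 − 0 − 4 = 1; torsion from ∂_1 factors > 1: none. So H_0 = Z.
H_1: b_1 = 6 − 4 − 0 = 2; torsion from ∂_2 factors > 1: none. So H_1 = Z^2.

H_0 = Z,  H_1 = Z^2.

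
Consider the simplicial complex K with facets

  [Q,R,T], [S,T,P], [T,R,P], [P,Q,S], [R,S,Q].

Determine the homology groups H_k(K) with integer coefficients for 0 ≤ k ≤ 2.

H_0 ≅ Z,  H_1 ≅ Z,  H_2 = 0.

Fix the vertex order P < Q < R < S < T and write every simplex with vertices in increasing order. Then dim K = 2 and the simplices of K are:

  0-simplices (5): P, Q, R, S, T
  1-simplices (10): PQ, PR, PS, PT, QR, QS, QT, RS, RT, ST
  2-simplices (5): PQS, PRT, PST, QRS, QRT

giving chain groups C_0 ≅ Z^5, C_1 ≅ Z^10, C_2 ≅ Z^5.

Boundary ∂_1: C_1 → C_0 sends each edge [p,q] (with p < q) to q − p. For instance
  ∂ST = T − S.
The resulting 5×10 matrix has rank 4, and its Smith normal form has invariant factors (1,1,1,1).

∂_2: C_2 → C_1 maps a triangle to the signed sum of its edges. For instance
  ∂PST = ST − PT + PS,
  ∂QRT = RT − QT + QR.
As a 10×5 matrix over Z this has rank 5, with invariant factors (1,1,1,1,1).

Computing H_k = (kernel of ∂_k) / (image of ∂_{k+1}):

  H_0: rank C_0 − rank ∂_1 = 5 − 4 = 1, and the invariant factors of ∂_1 are all 1, so H_0 ≅ Z.
  H_1: rank ker ∂_1 − rank ∂_2 = (10 − 4) − 5 = 1, and the invariant factors of ∂_2 are all 1, so H_1 ≅ Z.
  H_2: rank ker ∂_2 − rank ∂_3 = (5 − 5) − 0 = 0, and there is no ∂_3, so H_2 ≅ 0.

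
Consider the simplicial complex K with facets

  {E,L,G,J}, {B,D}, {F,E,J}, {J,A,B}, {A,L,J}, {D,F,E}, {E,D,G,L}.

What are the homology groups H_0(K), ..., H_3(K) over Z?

We work with the vertex ordering A < B < D < E < F < G < J < L. The simplices of K, each written with vertices in increasing order, are:

  0-simplices (8): A, B, D, E, F, G, J, L
  1-simplices (17): AB, AJ, AL, BD, BJ, DE, DF, DG, DL, EF, EG, EJ, EL, FJ, GJ, GL, JL
  2-simplices (11): ABJ, AJL, DEF, DEG, DEL, DGL, EFJ, EGJ, EGL, EJL, GJL
  3-simplices (2): DEGL, EGJL

giving chain groups C_0 ≅ Z^8, C_1 ≅ Z^17, C_2 ≅ Z^11, C_3 ≅ Z^2.

The boundary map ∂_1: C_1 → C_0 sends each edge [p,q] (with p < q) to q − p.
The resulting 8×17 matrix has rank 7, and its Smith normal form has invariant factors (1,1,1,1,1,1,1).

Boundary ∂_2: C_2 → C_1 sends each 2-simplex [p,q,r] to [q,r] − [p,r] + [p,q]. For instance
  ∂DGL = GL − DL + DG,
  ∂EGL = GL − EL + EG.
This gives a 17×11 integer matrix of rank 9; reducing to Smith normal form yields diagonal entries (1,1,1,1,1,1,1,1,1).

Boundary ∂_3: C_3 → C_2 sends each 3-simplex σ to the alternating sum Σ_i (−1)^i (σ with its i-th vertex removed). For instance
  ∂EGJL = GJL − EJL + EGL − EGJ,
  ∂DEGL = EGL − DGL + DEL − DEG.
As a 11×2 matrix over Z this has rank 2, with invariant factors (1,1).

From H_k ≅ ker(∂_k) / im(∂_{k+1}) we obtain:

  H_0: rank C_0 − rank ∂_1 = 8 − 7 = 1, and the invariant factors of ∂_1 are all 1, so H_0 ≅ Z.
  H_1: rank ker ∂_1 − rank ∂_2 = (17 − 7) − 9 = 1, and the invariant factors of ∂_2 are all 1, so H_1 ≅ Z.
  H_2: rank ker ∂_2 − rank ∂_3 = (11 − 9) − 2 = 0, and the invariant factors of ∂_3 are all 1, so H_2 ≅ 0.
  H_3: rank ker ∂_3 − rank ∂_4 = (2 − 2) − 0 = 0, and there is no ∂_4, so H_3 ≅ 0.

H_0 = Z,  H_1 = Z,  H_2 = 0,  H_3 = 0.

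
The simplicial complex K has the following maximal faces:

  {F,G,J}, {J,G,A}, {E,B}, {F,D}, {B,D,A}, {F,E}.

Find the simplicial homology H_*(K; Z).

H_0 ≅ Z,  H_1 ≅ Z^2,  H_2 = 0.

We work with the vertex ordering A < B < D < E < F < G < J. The simplices of K, each written with vertices in increasing order, are:

  0-simplices (7): A, B, D, E, F, G, J
  1-simplices (11): AB, AD, AG, AJ, BD, BE, DF, EF, FG, FJ, GJ
  2-simplices (3): ABD, AGJ, FGJ

giving chain groups C_0 ≅ Z^7, C_1 ≅ Z^11, C_2 ≅ Z^3.

∂_1: C_1 → C_0 is given by ∂[p,q] = [q] − [p].
The resulting 7×11 matrix has rank 6, and its Smith normal form has invariant factors (1,1,1,1,1,1).

∂_2: C_2 → C_1 acts by ∂[p,q,r] = [q,r] − [p,r] + [p,q]. For instance
  ∂ABD = BD − AD + AB,
  ∂AGJ = GJ − AJ + AG.
This gives a 11×3 integer matrix of rank 3; reducing to Smith normal form yields diagonal entries (1,1,1).

Now H_k = ker ∂_k / im ∂_{k+1}, so:

  H_0: rank C_0 − rank ∂_1 = 7 − 6 = 1, and the invariant factors of ∂_1 are all 1, so H_0 = Z.
  H_1: rank ker ∂_1 − rank ∂_2 = (11 − 6) − 3 = 2, and the invariant factors of ∂_2 are all 1, so H_1 = Z^2.
  H_2: rank ker ∂_2 − rank ∂_3 = (3 − 3) − 0 = 0, and there is no ∂_3, so H_2 = 0.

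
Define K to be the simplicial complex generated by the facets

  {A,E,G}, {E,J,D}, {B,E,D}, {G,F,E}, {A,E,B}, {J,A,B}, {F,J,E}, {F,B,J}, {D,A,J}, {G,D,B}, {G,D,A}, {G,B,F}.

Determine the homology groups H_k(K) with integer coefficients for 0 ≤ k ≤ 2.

H_0 ≅ Z,  H_1 ≅ Z/2,  H_2 = 0.

We work with the vertex ordering A < B < D < E < F < G < J. The simplices of K, each written with vertices in increasing order, are:

  0-simplices (7): A, B, D, E, F, G, J
  1-simplices (18): AB, AD, AE, AG, AJ, BD, BE, BF, BG, BJ, DE, DG, DJ, EF, EG, EJ, FG, FJ
  2-simplices (12): ABE, ABJ, ADG, ADJ, AEG, BDE, BDG, BFG, BFJ, DEJ, EFG, EFJ

giving chain groups C_0 ≅ Z^7, C_1 ≅ Z^18, C_2 ≅ Z^12.

The boundary map ∂_1: C_1 → C_0 maps an edge to its endpoints' difference, ∂[p,q] = q − p. For instance
  ∂BJ = J − B.
The 7×18 boundary matrix has rank 6 and Smith normal form diag(1,1,1,1,1,1).

∂_2: C_2 → C_1 maps a triangle to the signed sum of its edges. For instance
  ∂BDE = DE − BE + BD,
  ∂ADJ = DJ − AJ + AD.
As a 18×12 matrix over Z this has rank 12, with invariant factors (1,1,1,1,1,1,1,1,1,1,1,2).

Computing H_k = (kernel of ∂_k) / (image of ∂_{k+1}):

  H_0: rank C_0 − rank ∂_1 = 7 − 6 = 1, and the invariant factors of ∂_1 are all 1, so H_0 = Z.
  H_1: rank ker ∂_1 − rank ∂_2 = (18 − 6) − 12 = 0, and ∂_2 has invariant factor 2 > 1, so H_1 = Z/2.
  H_2: rank ker ∂_2 − rank ∂_3 = (12 − 12) − 0 = 0, and there is no ∂_3, so H_2 = 0.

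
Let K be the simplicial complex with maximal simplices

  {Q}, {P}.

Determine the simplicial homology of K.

Order the vertices as P < Q. Listing each simplex with vertices in this order, K has dimension 0 with simplices:

  0-simplices (2): P, Q

so the chain groups are C_0 ≅ Z^2.

Now H_k = ker ∂_k / im ∂_{k+1}, so:

  H_0: rank C_0 − rank ∂_1 = 2 − 0 = 2, and there is no ∂_1, so H_0 ≅ Z^2.

H_0 ≅ Z^2.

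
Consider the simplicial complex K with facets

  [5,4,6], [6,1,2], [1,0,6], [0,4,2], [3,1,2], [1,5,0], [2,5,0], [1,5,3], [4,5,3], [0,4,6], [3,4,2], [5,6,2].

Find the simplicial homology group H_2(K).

H_2 = 0.

K has 7 vertices, 18 edges, 12 triangles.
rank ∂_2 = 12, rank ∂_3 = 0 ⇒ b_2 = 12 − 12 − 0 = 0. So H_2 ≅ 0.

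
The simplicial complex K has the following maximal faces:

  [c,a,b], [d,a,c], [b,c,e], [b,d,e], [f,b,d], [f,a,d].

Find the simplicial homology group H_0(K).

Order the vertices as a < b < c < d < e < f. Listing each simplex with vertices in this order, K has dimension 2 with simplices:

  0-simplices (6): a, b, c, d, e, f
  1-simplices (12): ab, ac, ad, af, bc, bd, be, bf, cd, ce, de, df
  2-simplices (6): abc, acd, adf, bce, bde, bdf

giving chain groups C_0 ≅ Z^6, C_1 ≅ Z^12, C_2 ≅ Z^6.

The boundary map ∂_1: C_1 → C_0 maps an edge to its endpoints' difference, ∂[p,q] = q − p. For instance
  ∂ad = d − a.
This gives a 6×12 integer matrix of rank 5; reducing to Smith normal form yields diagonal entries (1,1,1,1,1).

The boundary map ∂_2: C_2 → C_1 sends each 2-simplex [p,q,r] to [q,r] − [p,r] + [p,q]. For instance
  ∂bce = ce − be + bc,
  ∂adf = df − af + ad.
As a 12×6 matrix over Z this has rank 6, with invariant factors (1,1,1,1,1,1).

Computing H_k = (kernel of ∂_k) / (image of ∂_{k+1}):

  H_0: rank C_0 − rank ∂_1 = 6 − 5 = 1, and the invariant factors of ∂_1 are all 1, so H_0 ≅ Z.

H_0 ≅ Z.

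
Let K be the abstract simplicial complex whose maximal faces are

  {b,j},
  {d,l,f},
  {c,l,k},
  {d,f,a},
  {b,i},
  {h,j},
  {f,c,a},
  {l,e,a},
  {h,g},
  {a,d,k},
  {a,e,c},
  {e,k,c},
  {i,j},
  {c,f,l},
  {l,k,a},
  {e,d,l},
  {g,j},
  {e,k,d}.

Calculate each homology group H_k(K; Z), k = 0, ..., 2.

H_0 = Z^2,  H_1 = Z^2 ⊕ Z/2,  H_2 = 0.

Order the vertices as a < b < c < d < e < f < g < h < i < j < k < l. Listing each simplex with vertices in this order, K has dimension 2 with simplices:

  0-simplices (12): a, b, c, d, e, f, g, h, i, j, k, l
  1-simplices (24): ac, ad, ae, af, ak, al, bi, bj, ce, cf, ck, cl, de, df, dk, dl, ek, el, fl, gh, gj, hj, ij, kl
  2-simplices (12): ace, acf, adf, adk, ael, akl, cek, cfl, ckl, dek, del, dfl

Hence C_0 ≅ Z^12, C_1 ≅ Z^24, C_2 ≅ Z^12.

∂_1: C_1 → C_0 sends each edge [p,q] (with p < q) to q − p.
As a 12×24 matrix over Z this has rank 10, with invariant factors (1,1,1,1,1,1,1,1,1,1).

∂_2: C_2 → C_1 sends each 2-simplex [p,q,r] to [q,r] − [p,r] + [p,q]. For instance
  ∂ael = el − al + ae,
  ∂cfl = fl − cl + cf.
As a 24×12 matrix over Z this has rank 12, with invariant factors (1,1,1,1,1,1,1,1,1,1,1,2).

Computing H_k = (kernel of ∂_k) / (image of ∂_{k+1}):

  H_0: rank C_0 − rank ∂_1 = 12 − 10 = 2, and the invariant factors of ∂_1 are all 1, so H_0 ≅ Z^2.
  H_1: rank ker ∂_1 − rank ∂_2 = (24 − 10) − 12 = 2, and ∂_2 has invariant factor 2 > 1, so H_1 ≅ Z^2 ⊕ Z/2.
  H_2: rank ker ∂_2 − rank ∂_3 = (12 − 12) − 0 = 0, and there is no ∂_3, so H_2 ≅ 0.

As a check, the Euler characteristic is 12 − 24 + 12 = 0, which agrees with 2 − 2 + 0 = 0.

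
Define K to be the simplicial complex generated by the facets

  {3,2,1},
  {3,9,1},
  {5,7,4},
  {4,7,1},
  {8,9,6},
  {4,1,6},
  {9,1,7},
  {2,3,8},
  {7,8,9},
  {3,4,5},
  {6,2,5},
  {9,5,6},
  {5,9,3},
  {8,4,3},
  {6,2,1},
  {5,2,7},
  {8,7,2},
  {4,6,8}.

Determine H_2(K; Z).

Order the vertices as 1 < 2 < 3 < 4 < 5 < 6 < 7 < 8 < 9. Listing each simplex with vertices in this order, K has dimension 2 with simplices:

  0-simplices (9): [1], [2], [3], [4], [5], [6], [7], [8], [9]
  1-simplices (27): (27 of them)
  2-simplices (18): [1,2,3], [1,2,6], [1,3,9], [1,4,6], [1,4,7], [1,7,9], [2,3,8], [2,5,6], [2,5,7], [2,7,8], [3,4,5], [3,4,8], [3,5,9], [4,5,7], [4,6,8], [5,6,9], [6,8,9], [7,8,9]

giving chain groups C_0 ≅ Z^9, C_1 ≅ Z^27, C_2 ≅ Z^18.

Boundary ∂_1: C_1 → C_0 maps an edge to its endpoints' difference, ∂[p,q] = q − p. For instance
  ∂[2,7] = [7] − [2].
This gives a 9×27 integer matrix of rank 8; reducing to Smith normal form yields diagonal entries (1,1,1,1,1,1,1,1).

∂_2: C_2 → C_1 sends each 2-simplex [p,q,r] to [q,r] − [p,r] + [p,q]. For instance
  ∂[1,2,6] = [2,6] − [1,6] + [1,2],
  ∂[6,8,9] = [8,9] − [6,9] + [6,8].
This gives a 27×18 integer matrix of rank 17; reducing to Smith normal form yields diagonal entries (1,1,1,1,1,1,1,1,1,1,1,1,1,1,1,1,1).

Reading off H_k = ker ∂_k / im ∂_{k+1}:

  H_2: rank ker ∂_2 − rank ∂_3 = (18 − 17) − 0 = 1, and there is no ∂_3, so H_2 = Z.

(K is a triangulation of the torus T^2.)

H_2 = Z.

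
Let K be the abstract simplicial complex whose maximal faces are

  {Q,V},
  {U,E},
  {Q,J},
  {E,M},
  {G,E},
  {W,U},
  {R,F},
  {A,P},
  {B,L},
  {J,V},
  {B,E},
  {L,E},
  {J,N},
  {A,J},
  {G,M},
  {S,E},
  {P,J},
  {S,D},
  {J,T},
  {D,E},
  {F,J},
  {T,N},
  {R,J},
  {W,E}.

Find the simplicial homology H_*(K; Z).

H_0 = Z^2,  H_1 = Z^8.

Fix the vertex order A < B < D < E < F < G < J < L < M < N < P < Q < R < S < T < U < V < W and write every simplex with vertices in increasing order. Then dim K = 1 and the simplices of K are:

  0-simplices (18): A, B, D, E, F, G, J, L, M, N, P, Q, R, S, T, U, V, W
  1-simplices (24): AJ, AP, BE, BL, DE, DS, EG, EL, EM, ES, EU, EW, FJ, FR, GM, JN, JP, JQ, JR, JT, JV, NT, QV, UW

giving chain groups C_0 ≅ Z^18, C_1 ≅ Z^24.

The boundary map ∂_1: C_1 → C_0 is given by ∂[p,q] = [q] − [p]. For instance
  ∂DS = S − D.
As a 18×24 matrix over Z this has rank 16, with invariant factors (1,1,1,1,1,1,1,1,1,1,1,1,1,1,1,1).

Reading off H_k = ker ∂_k / im ∂_{k+1}:

  H_0: rank C_0 − rank ∂_1 = 18 − 16 = 2, and the invariant factors of ∂_1 are all 1, so H_0 ≅ Z^2.
  H_1: rank ker ∂_1 − rank ∂_2 = (24 − 16) − 0 = 8, and there is no ∂_2, so H_1 ≅ Z^8.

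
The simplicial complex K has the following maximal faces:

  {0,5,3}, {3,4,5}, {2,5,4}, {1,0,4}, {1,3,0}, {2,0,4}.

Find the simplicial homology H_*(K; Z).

Take the total order 0 < 1 < 2 < 3 < 4 < 5 on the vertex set. Then K (dimension 2) consists of the simplices:

  0-simplices (6): [0], [1], [2], [3], [4], [5]
  1-simplices (12): [0,1], [0,2], [0,3], [0,4], [0,5], [1,3], [1,4], [2,4], [2,5], [3,4], [3,5], [4,5]
  2-simplices (6): [0,1,3], [0,1,4], [0,2,4], [0,3,5], [2,4,5], [3,4,5]

Hence C_0 ≅ Z^6, C_1 ≅ Z^12, C_2 ≅ Z^6.

The boundary map ∂_1: C_1 → C_0 sends each edge [p,q] (with p < q) to q − p. For instance
  ∂[4,5] = [5] − [4].
This gives a 6×12 integer matrix of rank 5; reducing to Smith normal form yields diagonal entries (1,1,1,1,1).

The boundary map ∂_2: C_2 → C_1 maps a triangle to the signed sum of its edges. For instance
  ∂[2,4,5] = [4,5] − [2,5] + [2,4],
  ∂[0,3,5] = [3,5] − [0,5] + [0,3].
The 12×6 boundary matrix has rank 6 and Smith normal form diag(1,1,1,1,1,1).

From H_k ≅ ker(∂_k) / im(∂_{k+1}) we obtain:

  H_0: rank C_0 − rank ∂_1 = 6 − 5 = 1, and the invariant factors of ∂_1 are all 1, so H_0 ≅ Z.
  H_1: rank ker ∂_1 − rank ∂_2 = (12 − 5) − 6 = 1, and the invariant factors of ∂_2 are all 1, so H_1 ≅ Z.
  H_2: rank ker ∂_2 − rank ∂_3 = (6 − 6) − 0 = 0, and there is no ∂_3, so H_2 ≅ 0.

H_0 ≅ Z,  H_1 ≅ Z,  H_2 = 0.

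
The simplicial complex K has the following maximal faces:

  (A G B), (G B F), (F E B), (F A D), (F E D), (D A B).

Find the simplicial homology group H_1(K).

H_1 ≅ Z.

Fix the vertex order A < B < D < E < F < G and write every simplex with vertices in increasing order. Then dim K = 2 and the simplices of K are:

  0-simplices (6): A, B, D, E, F, G
  1-simplices (12): AB, AD, AF, AG, BD, BE, BF, BG, DE, DF, EF, FG
  2-simplices (6): ABD, ABG, ADF, BEF, BFG, DEF

giving chain groups C_0 ≅ Z^6, C_1 ≅ Z^12, C_2 ≅ Z^6.

Boundary ∂_1: C_1 → C_0 maps an edge to its endpoints' difference, ∂[p,q] = q − p. For instance
  ∂FG = G − F.
The resulting 6×12 matrix has rank 5, and its Smith normal form has invariant factors (1,1,1,1,1).

Boundary ∂_2: C_2 → C_1 sends each 2-simplex [p,q,r] to [q,r] − [p,r] + [p,q]. For instance
  ∂DEF = EF − DF + DE,
  ∂BFG = FG − BG + BF.
The 12×6 boundary matrix has rank 6 and Smith normal form diag(1,1,1,1,1,1).

Computing H_k = (kernel of ∂_k) / (image of ∂_{k+1}):

  H_1: rank ker ∂_1 − rank ∂_2 = (12 − 5) − 6 = 1, and the invariant factors of ∂_2 are all 1, so H_1 ≅ Z.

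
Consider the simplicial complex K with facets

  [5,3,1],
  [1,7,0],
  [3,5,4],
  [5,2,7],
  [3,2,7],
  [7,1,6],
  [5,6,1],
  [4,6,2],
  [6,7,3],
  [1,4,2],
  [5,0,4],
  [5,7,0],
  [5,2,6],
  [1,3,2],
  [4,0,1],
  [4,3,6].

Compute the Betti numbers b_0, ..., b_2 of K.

We work with the vertex ordering 0 < 1 < 2 < 3 < 4 < 5 < 6 < 7. The simplices of K, each written with vertices in increasing order, are:

  0-simplices (8): [0], [1], [2], [3], [4], [5], [6], [7]
  1-simplices (24): (24 of them)
  2-simplices (16): [0,1,4], [0,1,7], [0,4,5], [0,5,7], [1,2,3], [1,2,4], [1,3,5], [1,5,6], [1,6,7], [2,3,7], [2,4,6], [2,5,6], [2,5,7], [3,4,5], [3,4,6], [3,6,7]

Hence C_0 ≅ Z^8, C_1 ≅ Z^24, C_2 ≅ Z^16.

Boundary ∂_1: C_1 → C_0 is given by ∂[p,q] = [q] − [p]. For instance
  ∂[4,5] = [5] − [4].
This gives a 8×24 integer matrix of rank 7; reducing to Smith normal form yields diagonal entries (1,1,1,1,1,1,1).

∂_2: C_2 → C_1 sends each 2-simplex [p,q,r] to [q,r] − [p,r] + [p,q]. For instance
  ∂[2,3,7] = [3,7] − [2,7] + [2,3],
  ∂[3,4,5] = [4,5] − [3,5] + [3,4].
As a 24×16 matrix over Z this has rank 15, with invariant factors (1,1,1,1,1,1,1,1,1,1,1,1,1,1,1).

From H_k ≅ ker(∂_k) / im(∂_{k+1}) we obtain:

  H_0: rank C_0 − rank ∂_1 = 8 − 7 = 1, and the invariant factors of ∂_1 are all 1, so H_0 = Z.
  H_1: rank ker ∂_1 − rank ∂_2 = (24 − 7) − 15 = 2, and the invariant factors of ∂_2 are all 1, so H_1 = Z^2.
  H_2: rank ker ∂_2 − rank ∂_3 = (16 − 15) − 0 = 1, and there is no ∂_3, so H_2 = Z.

As a check, the Euler characteristic is 8 − 24 + 16 = 0, which agrees with 1 − 2 + 1 = 0.

Hence the Betti numbers are b_0 = 1, b_1 = 2, b_2 = 1.

b_0 = 1, b_1 = 2, b_2 = 1.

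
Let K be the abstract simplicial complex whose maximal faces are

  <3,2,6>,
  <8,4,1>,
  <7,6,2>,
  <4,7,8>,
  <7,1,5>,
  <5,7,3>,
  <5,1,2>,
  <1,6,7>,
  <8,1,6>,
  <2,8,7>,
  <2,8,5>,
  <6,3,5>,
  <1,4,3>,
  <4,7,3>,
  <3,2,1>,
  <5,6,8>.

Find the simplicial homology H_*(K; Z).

H_0 = Z,  H_1 = Z^2,  H_2 = Z.

Take the total order 1 < 2 < 3 < 4 < 5 < 6 < 7 < 8 on the vertex set. Then K (dimension 2) consists of the simplices:

  0-simplices (8): [1], [2], [3], [4], [5], [6], [7], [8]
  1-simplices (24): (24 of them)
  2-simplices (16): [1,2,3], [1,2,5], [1,3,4], [1,4,8], [1,5,7], [1,6,7], [1,6,8], [2,3,6], [2,5,8], [2,6,7], [2,7,8], [3,4,7], [3,5,6], [3,5,7], [4,7,8], [5,6,8]

so the chain groups are C_0 ≅ Z^8, C_1 ≅ Z^24, C_2 ≅ Z^16.

∂_1: C_1 → C_0 is given by ∂[p,q] = [q] − [p]. For instance
  ∂[1,4] = [4] − [1].
The 8×24 boundary matrix has rank 7 and Smith normal form diag(1,1,1,1,1,1,1).

Boundary ∂_2: C_2 → C_1 acts by ∂[p,q,r] = [q,r] − [p,r] + [p,q]. For instance
  ∂[2,3,6] = [3,6] − [2,6] + [2,3],
  ∂[3,5,7] = [5,7] − [3,7] + [3,5].
This gives a 24×16 integer matrix of rank 15; reducing to Smith normal form yields diagonal entries (1,1,1,1,1,1,1,1,1,1,1,1,1,1,1).

From H_k ≅ ker(∂_k) / im(∂_{k+1}) we obtain:

  H_0: rank C_0 − rank ∂_1 = 8 − 7 = 1, and the invariant factors of ∂_1 are all 1, so H_0 ≅ Z.
  H_1: rank ker ∂_1 − rank ∂_2 = (24 − 7) − 15 = 2, and the invariant factors of ∂_2 are all 1, so H_1 ≅ Z^2.
  H_2: rank ker ∂_2 − rank ∂_3 = (16 − 15) − 0 = 1, and there is no ∂_3, so H_2 ≅ Z.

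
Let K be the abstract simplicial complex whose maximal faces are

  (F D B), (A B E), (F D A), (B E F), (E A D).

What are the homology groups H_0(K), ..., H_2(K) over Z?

H_0 ≅ Z,  H_1 ≅ Z,  H_2 = 0.

Take the total order A < B < D < E < F on the vertex set. Then K (dimension 2) consists of the simplices:

  0-simplices (5): A, B, D, E, F
  1-simplices (10): AB, AD, AE, AF, BD, BE, BF, DE, DF, EF
  2-simplices (5): ABE, ADE, ADF, BDF, BEF

Hence C_0 ≅ Z^5, C_1 ≅ Z^10, C_2 ≅ Z^5.

∂_1: C_1 → C_0 sends each edge [p,q] (with p < q) to q − p. For instance
  ∂AE = E − A.
As a 5×10 matrix over Z this has rank 4, with invariant factors (1,1,1,1).

Boundary ∂_2: C_2 → C_1 maps a triangle to the signed sum of its edges. For instance
  ∂ABE = BE − AE + AB,
  ∂BEF = EF − BF + BE.
The 10×5 boundary matrix has rank 5 and Smith normal form diag(1,1,1,1,1).

Now H_k = ker ∂_k / im ∂_{k+1}, so:

  H_0: rank C_0 − rank ∂_1 = 5 − 4 = 1, and the invariant factors of ∂_1 are all 1, so H_0 = Z.
  H_1: rank ker ∂_1 − rank ∂_2 = (10 − 4) − 5 = 1, and the invariant factors of ∂_2 are all 1, so H_1 = Z.
  H_2: rank ker ∂_2 − rank ∂_3 = (5 − 5) − 0 = 0, and there is no ∂_3, so H_2 = 0.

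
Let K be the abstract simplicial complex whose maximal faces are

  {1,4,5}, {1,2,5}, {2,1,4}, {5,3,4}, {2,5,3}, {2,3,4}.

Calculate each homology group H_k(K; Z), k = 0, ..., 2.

We work with the vertex ordering 1 < 2 < 3 < 4 < 5. The simplices of K, each written with vertices in increasing order, are:

  0-simplices (5): [1], [2], [3], [4], [5]
  1-simplices (9): [1,2], [1,4], [1,5], [2,3], [2,4], [2,5], [3,4], [3,5], [4,5]
  2-simplices (6): [1,2,4], [1,2,5], [1,4,5], [2,3,4], [2,3,5], [3,4,5]

so the chain groups are C_0 ≅ Z^5, C_1 ≅ Z^9, C_2 ≅ Z^6.

∂_1: C_1 → C_0 maps an edge to its endpoints' difference, ∂[p,q] = q − p. For instance
  ∂[2,4] = [4] − [2].
The resulting 5×9 matrix has rank 4, and its Smith normal form has invariant factors (1,1,1,1).

Boundary ∂_2: C_2 → C_1 maps a triangle to the signed sum of its edges. For instance
  ∂[1,2,4] = [2,4] − [1,4] + [1,2],
  ∂[3,4,5] = [4,5] − [3,5] + [3,4].
As a 9×6 matrix over Z this has rank 5, with invariant factors (1,1,1,1,1).

Now H_k = ker ∂_k / im ∂_{k+1}, so:

  H_0: rank C_0 − rank ∂_1 = 5 − 4 = 1, and the invariant factors of ∂_1 are all 1, so H_0 = Z.
  H_1: rank ker ∂_1 − rank ∂_2 = (9 − 4) − 5 = 0, and the invariant factors of ∂_2 are all 1, so H_1 = 0.
  H_2: rank ker ∂_2 − rank ∂_3 = (6 − 5) − 0 = 1, and there is no ∂_3, so H_2 = Z.

H_0 = Z,  H_1 = 0,  H_2 = Z.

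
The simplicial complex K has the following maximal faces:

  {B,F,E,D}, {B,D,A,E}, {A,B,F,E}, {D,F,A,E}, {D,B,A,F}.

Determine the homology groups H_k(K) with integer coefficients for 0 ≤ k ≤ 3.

Fix the vertex order A < B < D < E < F and write every simplex with vertices in increasing order. Then dim K = 3 and the simplices of K are:

  0-simplices (5): A, B, D, E, F
  1-simplices (10): AB, AD, AE, AF, BD, BE, BF, DE, DF, EF
  2-simplices (10): ABD, ABE, ABF, ADE, ADF, AEF, BDE, BDF, BEF, DEF
  3-simplices (5): ABDE, ABDF, ABEF, ADEF, BDEF

Hence C_0 ≅ Z^5, C_1 ≅ Z^10, C_2 ≅ Z^10, C_3 ≅ Z^5.

∂_1: C_1 → C_0 sends each edge [p,q] (with p < q) to q − p.
As a 5×10 matrix over Z this has rank 4, with invariant factors (1,1,1,1).

Boundary ∂_2: C_2 → C_1 maps a triangle to the signed sum of its edges. For instance
  ∂BEF = EF − BF + BE,
  ∂ADE = DE − AE + AD.
This gives a 10×10 integer matrix of rank 6; reducing to Smith normal form yields diagonal entries (1,1,1,1,1,1).

∂_3: C_3 → C_2 sends each 3-simplex σ to the alternating sum Σ_i (−1)^i (σ with its i-th vertex removed). For instance
  ∂ABEF = BEF − AEF + ABF − ABE,
  ∂ABDE = BDE − ADE + ABE − ABD.
The 10×5 boundary matrix has rank 4 and Smith normal form diag(1,1,1,1).

Reading off H_k = ker ∂_k / im ∂_{k+1}:

  H_0: rank C_0 − rank ∂_1 = 5 − 4 = 1, and the invariant factors of ∂_1 are all 1, so H_0 = Z.
  H_1: rank ker ∂_1 − rank ∂_2 = (10 − 4) − 6 = 0, and the invariant factors of ∂_2 are all 1, so H_1 = 0.
  H_2: rank ker ∂_2 − rank ∂_3 = (10 − 6) − 4 = 0, and the invariant factors of ∂_3 are all 1, so H_2 = 0.
  H_3: rank ker ∂_3 − rank ∂_4 = (5 − 4) − 0 = 1, and there is no ∂_4, so H_3 = Z.

(K is a triangulation of the 3-sphere S^3.)

H_0 = Z,  H_1 = 0,  H_2 = 0,  H_3 = Z.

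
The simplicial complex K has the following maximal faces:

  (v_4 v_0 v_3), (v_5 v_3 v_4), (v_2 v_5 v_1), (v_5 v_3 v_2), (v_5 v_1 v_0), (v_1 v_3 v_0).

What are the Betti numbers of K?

b_0 = 1, b_1 = 1, b_2 = 0.

Order the vertices as v_0 < v_1 < v_2 < v_3 < v_4 < v_5. Listing each simplex with vertices in this order, K has dimension 2 with simplices:

  0-simplices (6): [v_0], [v_1], [v_2], [v_3], [v_4], [v_5]
  1-simplices (12): [v_0,v_1], [v_0,v_3], [v_0,v_4], [v_0,v_5], [v_1,v_2], [v_1,v_3], [v_1,v_5], [v_2,v_3], [v_2,v_5], [v_3,v_4], [v_3,v_5], [v_4,v_5]
  2-simplices (6): [v_0,v_1,v_3], [v_0,v_1,v_5], [v_0,v_3,v_4], [v_1,v_2,v_5], [v_2,v_3,v_5], [v_3,v_4,v_5]

giving chain groups C_0 ≅ Z^6, C_1 ≅ Z^12, C_2 ≅ Z^6.

Boundary ∂_1: C_1 → C_0 is given by ∂[p,q] = [q] − [p]. For instance
  ∂[v_2,v_5] = [v_5] − [v_2].
The resulting 6×12 matrix has rank 5, and its Smith normal form has invariant factors (1,1,1,1,1).

Boundary ∂_2: C_2 → C_1 sends each 2-simplex [p,q,r] to [q,r] − [p,r] + [p,q]. For instance
  ∂[v_2,v_3,v_5] = [v_3,v_5] − [v_2,v_5] + [v_2,v_3],
  ∂[v_0,v_1,v_3] = [v_1,v_3] − [v_0,v_3] + [v_0,v_1].
The resulting 12×6 matrix has rank 6, and its Smith normal form has invariant factors (1,1,1,1,1,1).

From H_k ≅ ker(∂_k) / im(∂_{k+1}) we obtain:

  H_0: rank C_0 − rank ∂_1 = 6 − 5 = 1, and the invariant factors of ∂_1 are all 1, so H_0 ≅ Z.
  H_1: rank ker ∂_1 − rank ∂_2 = (12 − 5) − 6 = 1, and the invariant factors of ∂_2 are all 1, so H_1 ≅ Z.
  H_2: rank ker ∂_2 − rank ∂_3 = (6 − 6) − 0 = 0, and there is no ∂_3, so H_2 ≅ 0.

As a check, the Euler characteristic is 6 − 12 + 6 = 0, which agrees with 1 − 1 + 0 = 0.

Hence the Betti numbers are b_0 = 1, b_1 = 1, b_2 = 0.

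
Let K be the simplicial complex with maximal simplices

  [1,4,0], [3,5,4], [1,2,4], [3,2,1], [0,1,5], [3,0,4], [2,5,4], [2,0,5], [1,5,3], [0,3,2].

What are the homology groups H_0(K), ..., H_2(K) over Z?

Order the vertices as 0 < 1 < 2 < 3 < 4 < 5. Listing each simplex with vertices in this order, K has dimension 2 with simplices:

  0-simplices (6): [0], [1], [2], [3], [4], [5]
  1-simplices (15): [0,1], [0,2], [0,3], [0,4], [0,5], [1,2], [1,3], [1,4], [1,5], [2,3], [2,4], [2,5], [3,4], [3,5], [4,5]
  2-simplices (10): [0,1,4], [0,1,5], [0,2,3], [0,2,5], [0,3,4], [1,2,3], [1,2,4], [1,3,5], [2,4,5], [3,4,5]

so the chain groups are C_0 ≅ Z^6, C_1 ≅ Z^15, C_2 ≅ Z^10.

The boundary map ∂_1: C_1 → C_0 sends each edge [p,q] (with p < q) to q − p.
This gives a 6×15 integer matrix of rank 5; reducing to Smith normal form yields diagonal entries (1,1,1,1,1).

∂_2: C_2 → C_1 maps a triangle to the signed sum of its edges. For instance
  ∂[0,1,4] = [1,4] − [0,4] + [0,1],
  ∂[0,1,5] = [1,5] − [0,5] + [0,1].
The resulting 15×10 matrix has rank 10, and its Smith normal form has invariant factors (1,1,1,1,1,1,1,1,1,2).

Reading off H_k = ker ∂_k / im ∂_{k+1}:

  H_0: rank C_0 − rank ∂_1 = 6 − 5 = 1, and the invariant factors of ∂_1 are all 1, so H_0 ≅ Z.
  H_1: rank ker ∂_1 − rank ∂_2 = (15 − 5) − 10 = 0, and ∂_2 has invariant factor 2 > 1, so H_1 ≅ Z/2.
  H_2: rank ker ∂_2 − rank ∂_3 = (10 − 10) − 0 = 0, and there is no ∂_3, so H_2 ≅ 0.

As a check, the Euler characteristic is 6 − 15 + 10 = 1, which agrees with 1 − 0 + 0 = 1.
(K is a triangulation of the real projective plane RP^2.)

H_0 ≅ Z,  H_1 ≅ Z/2,  H_2 = 0.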